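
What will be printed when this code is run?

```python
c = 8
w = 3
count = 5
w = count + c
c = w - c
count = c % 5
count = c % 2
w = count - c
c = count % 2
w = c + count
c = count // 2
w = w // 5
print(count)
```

w = 5+8 = 13
c = 13-8 = 5
count = 5%5 = 0
count = 5%2 = 1
w = 1-5 = -4
c = 1%2 = 1
w = 1+1 = 2
c = 1//2 = 0
w = 2//5 = 0

1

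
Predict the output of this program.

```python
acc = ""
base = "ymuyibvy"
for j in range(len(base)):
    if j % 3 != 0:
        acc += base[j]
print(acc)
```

muiby

j=0: skip
j=1: add 'm' → 'm'
j=2: add 'u' → 'mu'
j=3: skip
j=4: add 'i' → 'mui'
j=5: add 'b' → 'muib'
j=6: skip
j=7: add 'y' → 'muiby'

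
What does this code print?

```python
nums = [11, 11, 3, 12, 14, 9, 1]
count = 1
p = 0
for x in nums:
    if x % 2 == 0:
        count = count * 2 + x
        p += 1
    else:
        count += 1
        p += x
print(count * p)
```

2072

x=11: not even, count = 1+1 = 2; p=11
x=11: not even, count = 2+1 = 3; p=22
x=3: not even, count = 3+1 = 4; p=25
x=12: even, count = 4*2+12 = 20; p=26
x=14: even, count = 20*2+14 = 54; p=27
x=9: not even, count = 54+1 = 55; p=36
x=1: not even, count = 55+1 = 56; p=37
count*p = 56*37 = 2072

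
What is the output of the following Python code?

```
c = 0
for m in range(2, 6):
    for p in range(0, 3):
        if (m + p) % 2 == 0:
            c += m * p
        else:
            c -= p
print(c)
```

m=2,p=0: even sum, c = 0+0 = 0
m=2,p=1: odd sum, c = 0-1 = -1
m=2,p=2: even sum, c = (-1)+4 = 3
m=3,p=0: odd sum, c = 3-0 = 3
m=3,p=1: even sum, c = 3+3 = 6
m=3,p=2: odd sum, c = 6-2 = 4
m=4,p=0: even sum, c = 4+0 = 4
m=4,p=1: odd sum, c = 4-1 = 3
m=4,p=2: even sum, c = 3+8 = 11
m=5,p=0: odd sum, c = 11-0 = 11
m=5,p=1: even sum, c = 11+5 = 16
m=5,p=2: odd sum, c = 16-2 = 14

14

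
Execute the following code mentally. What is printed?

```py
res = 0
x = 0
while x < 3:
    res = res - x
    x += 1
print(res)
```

x=0: res = 0-0 = 0
x=1: res = 0-1 = -1
x=2: res = (-1)-2 = -3

-3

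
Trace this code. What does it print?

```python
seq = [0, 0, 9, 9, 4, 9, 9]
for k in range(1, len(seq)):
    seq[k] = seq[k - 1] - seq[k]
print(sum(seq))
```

k=1: seq[1] = 0-0 = 0 → [0, 0, 9, 9, 4, 9, 9]
k=2: seq[2] = 0-9 = -9 → [0, 0, -9, 9, 4, 9, 9]
k=3: seq[3] = (-9)-9 = -18 → [0, 0, -9, -18, 4, 9, 9]
k=4: seq[4] = (-18)-4 = -22 → [0, 0, -9, -18, -22, 9, 9]
k=5: seq[5] = (-22)-9 = -31 → [0, 0, -9, -18, -22, -31, 9]
k=6: seq[6] = (-31)-9 = -40 → [0, 0, -9, -18, -22, -31, -40]
sum = -120

-120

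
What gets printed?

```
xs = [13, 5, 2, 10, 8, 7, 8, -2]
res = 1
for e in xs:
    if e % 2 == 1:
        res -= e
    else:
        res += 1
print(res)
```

e=13: odd, res = 1-13 = -12
e=5: odd, res = (-12)-5 = -17
e=2: not odd, res = (-17)+1 = -16
e=10: not odd, res = (-16)+1 = -15
e=8: not odd, res = (-15)+1 = -14
e=7: odd, res = (-14)-7 = -21
e=8: not odd, res = (-21)+1 = -20
e=-2: not odd, res = (-20)+1 = -19

-19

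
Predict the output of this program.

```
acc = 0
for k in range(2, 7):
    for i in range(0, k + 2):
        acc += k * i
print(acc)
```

375

k=2,i=0: acc = 0+0 = 0
k=2,i=1: acc = 0+2 = 2
k=2,i=2: acc = 2+4 = 6
k=2,i=3: acc = 6+6 = 12
k=3,i=0: acc = 12+0 = 12
k=3,i=1: acc = 12+3 = 15
k=3,i=2: acc = 15+6 = 21
k=3,i=3: acc = 21+9 = 30
k=3,i=4: acc = 30+12 = 42
k=4,i=0: acc = 42+0 = 42
k=4,i=1: acc = 42+4 = 46
k=4,i=2: acc = 46+8 = 54
k=4,i=3: acc = 54+12 = 66
k=4,i=4: acc = 66+16 = 82
k=4,i=5: acc = 82+20 = 102
k=5,i=0: acc = 102+0 = 102
k=5,i=1: acc = 102+5 = 107
k=5,i=2: acc = 107+10 = 117
k=5,i=3: acc = 117+15 = 132
k=5,i=4: acc = 132+20 = 152
k=5,i=5: acc = 152+25 = 177
k=5,i=6: acc = 177+30 = 207
k=6,i=0: acc = 207+0 = 207
k=6,i=1: acc = 207+6 = 213
k=6,i=2: acc = 213+12 = 225
k=6,i=3: acc = 225+18 = 243
k=6,i=4: acc = 243+24 = 267
k=6,i=5: acc = 267+30 = 297
k=6,i=6: acc = 297+36 = 333
k=6,i=7: acc = 333+42 = 375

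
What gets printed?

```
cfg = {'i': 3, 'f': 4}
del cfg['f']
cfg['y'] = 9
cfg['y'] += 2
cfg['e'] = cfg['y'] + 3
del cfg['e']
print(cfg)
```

{'i': 3, 'y': 11}

del 'f' → {'i': 3}
cfg['y'] = 9 → {'i': 3, 'y': 9}
cfg['y'] = 9+2 = 11 → {'i': 3, 'y': 11}
cfg['e'] = cfg['y']+3 = 14 → {'i': 3, 'y': 11, 'e': 14}
del 'e' → {'i': 3, 'y': 11}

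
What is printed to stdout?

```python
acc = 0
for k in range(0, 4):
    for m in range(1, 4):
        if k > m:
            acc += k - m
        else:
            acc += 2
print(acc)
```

22

k=0,m=1: not 0>1, acc = 0+2 = 2
k=0,m=2: not 0>2, acc = 2+2 = 4
k=0,m=3: not 0>3, acc = 4+2 = 6
k=1,m=1: not 1>1, acc = 6+2 = 8
k=1,m=2: not 1>2, acc = 8+2 = 10
k=1,m=3: not 1>3, acc = 10+2 = 12
k=2,m=1: 2>1, acc = 12+1 = 13
k=2,m=2: not 2>2, acc = 13+2 = 15
k=2,m=3: not 2>3, acc = 15+2 = 17
k=3,m=1: 3>1, acc = 17+2 = 19
k=3,m=2: 3>2, acc = 19+1 = 20
k=3,m=3: not 3>3, acc = 20+2 = 22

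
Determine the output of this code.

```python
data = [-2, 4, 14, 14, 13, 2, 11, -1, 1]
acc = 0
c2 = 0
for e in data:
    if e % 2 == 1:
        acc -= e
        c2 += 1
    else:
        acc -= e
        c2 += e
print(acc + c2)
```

e=-2: not odd, acc = 0-(-2) = 2; c2=-2
e=4: not odd, acc = 2-4 = -2; c2=2
e=14: not odd, acc = (-2)-14 = -16; c2=16
e=14: not odd, acc = (-16)-14 = -30; c2=30
e=13: odd, acc = (-30)-13 = -43; c2=31
e=2: not odd, acc = (-43)-2 = -45; c2=33
e=11: odd, acc = (-45)-11 = -56; c2=34
e=-1: odd, acc = (-56)-(-1) = -55; c2=35
e=1: odd, acc = (-55)-1 = -56; c2=36
acc+c2 = (-56)+36 = -20

-20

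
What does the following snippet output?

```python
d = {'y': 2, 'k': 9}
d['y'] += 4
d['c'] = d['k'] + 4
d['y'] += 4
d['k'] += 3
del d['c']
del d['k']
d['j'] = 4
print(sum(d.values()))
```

d['y'] = 2+4 = 6 → {'y': 6, 'k': 9}
d['c'] = d['k']+4 = 13 → {'y': 6, 'k': 9, 'c': 13}
d['y'] = 6+4 = 10 → {'y': 10, 'k': 9, 'c': 13}
d['k'] = 9+3 = 12 → {'y': 10, 'k': 12, 'c': 13}
del 'c' → {'y': 10, 'k': 12}
del 'k' → {'y': 10}
d['j'] = 4 → {'y': 10, 'j': 4}
sum of values = 14

14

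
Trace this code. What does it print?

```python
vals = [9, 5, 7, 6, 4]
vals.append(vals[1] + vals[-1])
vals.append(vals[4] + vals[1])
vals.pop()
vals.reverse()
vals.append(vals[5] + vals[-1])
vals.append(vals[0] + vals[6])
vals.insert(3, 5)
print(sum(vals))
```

append vals[1]+vals[-1] = 5+4 = 9 → [9, 5, 7, 6, 4, 9]
append vals[4]+vals[1] = 4+5 = 9 → [9, 5, 7, 6, 4, 9, 9]
pop() removes 9 → [9, 5, 7, 6, 4, 9]
reverse → [9, 4, 6, 7, 5, 9]
append vals[5]+vals[-1] = 9+9 = 18 → [9, 4, 6, 7, 5, 9, 18]
append vals[0]+vals[6] = 9+18 = 27 → [9, 4, 6, 7, 5, 9, 18, 27]
insert 5 at 3 → [9, 4, 6, 5, 7, 5, 9, 18, 27]
sum = 90

90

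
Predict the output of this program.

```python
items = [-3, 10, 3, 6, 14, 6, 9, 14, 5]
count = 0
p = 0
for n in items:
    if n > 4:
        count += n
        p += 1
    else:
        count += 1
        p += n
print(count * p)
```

462

n=-3: not >4, count = 0+1 = 1; p=-3
n=10: >4, count = 1+10 = 11; p=-2
n=3: not >4, count = 11+1 = 12; p=1
n=6: >4, count = 12+6 = 18; p=2
n=14: >4, count = 18+14 = 32; p=3
n=6: >4, count = 32+6 = 38; p=4
n=9: >4, count = 38+9 = 47; p=5
n=14: >4, count = 47+14 = 61; p=6
n=5: >4, count = 61+5 = 66; p=7
count*p = 66*7 = 462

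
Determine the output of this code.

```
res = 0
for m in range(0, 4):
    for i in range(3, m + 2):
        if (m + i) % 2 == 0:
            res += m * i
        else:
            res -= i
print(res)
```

2

m=2,i=3: odd sum, res = 0-3 = -3
m=3,i=3: even sum, res = (-3)+9 = 6
m=3,i=4: odd sum, res = 6-4 = 2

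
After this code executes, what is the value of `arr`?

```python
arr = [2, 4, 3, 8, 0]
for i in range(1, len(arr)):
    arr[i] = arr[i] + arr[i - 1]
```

[2, 6, 9, 17, 17]

i=1: arr[1] = 4+2 = 6 → [2, 6, 3, 8, 0]
i=2: arr[2] = 3+6 = 9 → [2, 6, 9, 8, 0]
i=3: arr[3] = 8+9 = 17 → [2, 6, 9, 17, 0]
i=4: arr[4] = 0+17 = 17 → [2, 6, 9, 17, 17]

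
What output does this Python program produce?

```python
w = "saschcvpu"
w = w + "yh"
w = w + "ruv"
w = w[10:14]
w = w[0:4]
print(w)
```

+ 'yh' → 'saschcvpuyh'
+ 'ruv' → 'saschcvpuyhruv'
slice [10:14] → 'hruv'
slice [0:4] → 'hruv'

hruv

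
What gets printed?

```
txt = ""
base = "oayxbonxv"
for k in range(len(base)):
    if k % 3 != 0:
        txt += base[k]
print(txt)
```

k=0: skip
k=1: add 'a' → 'a'
k=2: add 'y' → 'ay'
k=3: skip
k=4: add 'b' → 'ayb'
k=5: add 'o' → 'aybo'
k=6: skip
k=7: add 'x' → 'aybox'
k=8: add 'v' → 'ayboxv'

ayboxv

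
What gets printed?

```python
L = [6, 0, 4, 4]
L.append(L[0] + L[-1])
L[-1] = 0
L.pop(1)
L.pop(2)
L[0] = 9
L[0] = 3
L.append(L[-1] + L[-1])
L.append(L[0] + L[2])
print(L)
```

append L[0]+L[-1] = 6+4 = 10 → [6, 0, 4, 4, 10]
L[-1] = 0 → [6, 0, 4, 4, 0]
pop(1) removes 0 → [6, 4, 4, 0]
pop(2) removes 4 → [6, 4, 0]
L[0] = 9 → [9, 4, 0]
L[0] = 3 → [3, 4, 0]
append L[-1]+L[-1] = 0+0 = 0 → [3, 4, 0, 0]
append L[0]+L[2] = 3+0 = 3 → [3, 4, 0, 0, 3]

[3, 4, 0, 0, 3]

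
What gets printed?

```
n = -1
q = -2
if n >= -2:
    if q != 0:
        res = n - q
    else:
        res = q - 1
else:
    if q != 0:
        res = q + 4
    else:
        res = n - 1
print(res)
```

n=-1, q=-2
n >= -2 is True; q != 0 is True
→ res = n - q = 1

1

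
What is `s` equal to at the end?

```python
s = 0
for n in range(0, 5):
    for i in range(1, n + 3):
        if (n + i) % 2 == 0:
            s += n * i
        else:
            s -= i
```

69

n=0,i=1: odd sum, s = 0-1 = -1
n=0,i=2: even sum, s = (-1)+0 = -1
n=1,i=1: even sum, s = (-1)+1 = 0
n=1,i=2: odd sum, s = 0-2 = -2
n=1,i=3: even sum, s = (-2)+3 = 1
n=2,i=1: odd sum, s = 1-1 = 0
n=2,i=2: even sum, s = 0+4 = 4
n=2,i=3: odd sum, s = 4-3 = 1
n=2,i=4: even sum, s = 1+8 = 9
n=3,i=1: even sum, s = 9+3 = 12
n=3,i=2: odd sum, s = 12-2 = 10
n=3,i=3: even sum, s = 10+9 = 19
n=3,i=4: odd sum, s = 19-4 = 15
n=3,i=5: even sum, s = 15+15 = 30
n=4,i=1: odd sum, s = 30-1 = 29
n=4,i=2: even sum, s = 29+8 = 37
n=4,i=3: odd sum, s = 37-3 = 34
n=4,i=4: even sum, s = 34+16 = 50
n=4,i=5: odd sum, s = 50-5 = 45
n=4,i=6: even sum, s = 45+24 = 69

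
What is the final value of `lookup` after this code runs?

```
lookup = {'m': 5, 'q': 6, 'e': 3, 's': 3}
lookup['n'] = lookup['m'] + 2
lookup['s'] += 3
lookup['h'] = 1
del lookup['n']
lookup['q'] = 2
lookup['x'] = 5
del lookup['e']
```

lookup['n'] = lookup['m']+2 = 7 → {'m': 5, 'q': 6, 'e': 3, 's': 3, 'n': 7}
lookup['s'] = 3+3 = 6 → {'m': 5, 'q': 6, 'e': 3, 's': 6, 'n': 7}
lookup['h'] = 1 → {'m': 5, 'q': 6, 'e': 3, 's': 6, 'n': 7, 'h': 1}
del 'n' → {'m': 5, 'q': 6, 'e': 3, 's': 6, 'h': 1}
lookup['q'] = 2 → {'m': 5, 'q': 2, 'e': 3, 's': 6, 'h': 1}
lookup['x'] = 5 → {'m': 5, 'q': 2, 'e': 3, 's': 6, 'h': 1, 'x': 5}
del 'e' → {'m': 5, 'q': 2, 's': 6, 'h': 1, 'x': 5}

{'m': 5, 'q': 2, 's': 6, 'h': 1, 'x': 5}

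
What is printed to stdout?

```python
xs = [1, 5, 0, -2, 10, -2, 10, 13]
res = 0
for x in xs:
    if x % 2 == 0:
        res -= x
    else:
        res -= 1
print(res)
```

x=1: not even, res = 0-1 = -1
x=5: not even, res = (-1)-1 = -2
x=0: even, res = (-2)-0 = -2
x=-2: even, res = (-2)-(-2) = 0
x=10: even, res = 0-10 = -10
x=-2: even, res = (-10)-(-2) = -8
x=10: even, res = (-8)-10 = -18
x=13: not even, res = (-18)-1 = -19

-19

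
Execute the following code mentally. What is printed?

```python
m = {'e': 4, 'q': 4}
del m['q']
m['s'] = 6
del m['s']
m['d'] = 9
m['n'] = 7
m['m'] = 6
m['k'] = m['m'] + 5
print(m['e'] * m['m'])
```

24

del 'q' → {'e': 4}
m['s'] = 6 → {'e': 4, 's': 6}
del 's' → {'e': 4}
m['d'] = 9 → {'e': 4, 'd': 9}
m['n'] = 7 → {'e': 4, 'd': 9, 'n': 7}
m['m'] = 6 → {'e': 4, 'd': 9, 'n': 7, 'm': 6}
m['k'] = m['m']+5 = 11 → {'e': 4, 'd': 9, 'n': 7, 'm': 6, 'k': 11}
m['e']*m['m'] = 4*6 = 24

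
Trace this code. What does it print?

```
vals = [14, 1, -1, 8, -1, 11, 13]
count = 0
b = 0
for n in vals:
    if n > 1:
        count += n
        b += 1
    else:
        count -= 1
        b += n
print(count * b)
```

n=14: >1, count = 0+14 = 14; b=1
n=1: not >1, count = 14-1 = 13; b=2
n=-1: not >1, count = 13-1 = 12; b=1
n=8: >1, count = 12+8 = 20; b=2
n=-1: not >1, count = 20-1 = 19; b=1
n=11: >1, count = 19+11 = 30; b=2
n=13: >1, count = 30+13 = 43; b=3
count*b = 43*3 = 129

129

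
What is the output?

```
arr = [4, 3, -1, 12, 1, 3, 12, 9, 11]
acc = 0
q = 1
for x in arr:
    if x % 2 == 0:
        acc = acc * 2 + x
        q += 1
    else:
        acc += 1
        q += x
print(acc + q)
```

96

x=4: even, acc = 0*2+4 = 4; q=2
x=3: not even, acc = 4+1 = 5; q=5
x=-1: not even, acc = 5+1 = 6; q=4
x=12: even, acc = 6*2+12 = 24; q=5
x=1: not even, acc = 24+1 = 25; q=6
x=3: not even, acc = 25+1 = 26; q=9
x=12: even, acc = 26*2+12 = 64; q=10
x=9: not even, acc = 64+1 = 65; q=19
x=11: not even, acc = 65+1 = 66; q=30
acc+q = 66+30 = 96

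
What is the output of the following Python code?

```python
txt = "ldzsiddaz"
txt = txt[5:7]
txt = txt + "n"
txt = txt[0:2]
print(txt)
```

slice [5:7] → 'dd'
+ 'n' → 'ddn'
slice [0:2] → 'dd'

dd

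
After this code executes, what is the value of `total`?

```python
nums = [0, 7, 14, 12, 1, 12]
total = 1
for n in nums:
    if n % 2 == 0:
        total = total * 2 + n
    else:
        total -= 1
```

n=0: even, total = 1*2+0 = 2
n=7: not even, total = 2-1 = 1
n=14: even, total = 1*2+14 = 16
n=12: even, total = 16*2+12 = 44
n=1: not even, total = 44-1 = 43
n=12: even, total = 43*2+12 = 98

98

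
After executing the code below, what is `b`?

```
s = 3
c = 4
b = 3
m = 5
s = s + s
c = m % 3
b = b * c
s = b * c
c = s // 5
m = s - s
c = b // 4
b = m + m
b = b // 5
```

0

s = 3+3 = 6
c = 5%3 = 2
b = 3*2 = 6
s = 6*2 = 12
c = 12//5 = 2
m = 12-12 = 0
c = 6//4 = 1
b = 0+0 = 0
b = 0//5 = 0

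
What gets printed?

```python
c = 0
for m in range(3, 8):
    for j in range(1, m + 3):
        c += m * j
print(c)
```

800

m=3,j=1: c = 0+3 = 3
m=3,j=2: c = 3+6 = 9
m=3,j=3: c = 9+9 = 18
m=3,j=4: c = 18+12 = 30
m=3,j=5: c = 30+15 = 45
m=4,j=1: c = 45+4 = 49
m=4,j=2: c = 49+8 = 57
m=4,j=3: c = 57+12 = 69
m=4,j=4: c = 69+16 = 85
m=4,j=5: c = 85+20 = 105
m=4,j=6: c = 105+24 = 129
m=5,j=1: c = 129+5 = 134
m=5,j=2: c = 134+10 = 144
m=5,j=3: c = 144+15 = 159
m=5,j=4: c = 159+20 = 179
m=5,j=5: c = 179+25 = 204
m=5,j=6: c = 204+30 = 234
m=5,j=7: c = 234+35 = 269
m=6,j=1: c = 269+6 = 275
m=6,j=2: c = 275+12 = 287
m=6,j=3: c = 287+18 = 305
m=6,j=4: c = 305+24 = 329
m=6,j=5: c = 329+30 = 359
m=6,j=6: c = 359+36 = 395
m=6,j=7: c = 395+42 = 437
m=6,j=8: c = 437+48 = 485
m=7,j=1: c = 485+7 = 492
m=7,j=2: c = 492+14 = 506
m=7,j=3: c = 506+21 = 527
m=7,j=4: c = 527+28 = 555
m=7,j=5: c = 555+35 = 590
m=7,j=6: c = 590+42 = 632
m=7,j=7: c = 632+49 = 681
m=7,j=8: c = 681+56 = 737
m=7,j=9: c = 737+63 = 800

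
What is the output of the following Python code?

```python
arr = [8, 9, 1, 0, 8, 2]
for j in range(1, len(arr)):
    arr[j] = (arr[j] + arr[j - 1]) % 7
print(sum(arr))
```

24

j=1: arr[1] = (9+8)%7 = 3 → [8, 3, 1, 0, 8, 2]
j=2: arr[2] = (1+3)%7 = 4 → [8, 3, 4, 0, 8, 2]
j=3: arr[3] = (0+4)%7 = 4 → [8, 3, 4, 4, 8, 2]
j=4: arr[4] = (8+4)%7 = 5 → [8, 3, 4, 4, 5, 2]
j=5: arr[5] = (2+5)%7 = 0 → [8, 3, 4, 4, 5, 0]
sum = 24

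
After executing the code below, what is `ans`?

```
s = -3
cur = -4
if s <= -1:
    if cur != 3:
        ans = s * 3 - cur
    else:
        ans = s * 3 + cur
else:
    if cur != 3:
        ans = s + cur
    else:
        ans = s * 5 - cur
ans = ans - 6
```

-11

s=-3, cur=-4
s <= -1 is True; cur != 3 is True
→ ans = s * 3 - cur = -5
ans = (-5)-6 = -11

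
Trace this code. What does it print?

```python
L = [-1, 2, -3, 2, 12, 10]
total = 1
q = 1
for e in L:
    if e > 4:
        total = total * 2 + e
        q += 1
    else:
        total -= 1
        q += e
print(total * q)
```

e=-1: not >4, total = 1-1 = 0; q=0
e=2: not >4, total = 0-1 = -1; q=2
e=-3: not >4, total = (-1)-1 = -2; q=-1
e=2: not >4, total = (-2)-1 = -3; q=1
e=12: >4, total = (-3)*2+12 = 6; q=2
e=10: >4, total = 6*2+10 = 22; q=3
total*q = 22*3 = 66

66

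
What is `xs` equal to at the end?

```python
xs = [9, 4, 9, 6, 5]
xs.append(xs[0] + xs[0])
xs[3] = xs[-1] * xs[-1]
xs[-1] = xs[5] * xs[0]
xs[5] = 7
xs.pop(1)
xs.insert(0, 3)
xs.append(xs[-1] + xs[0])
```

[3, 9, 9, 324, 5, 7, 10]

append xs[0]+xs[0] = 9+9 = 18 → [9, 4, 9, 6, 5, 18]
xs[3] = xs[-1]*xs[-1] = 18*18 = 324 → [9, 4, 9, 324, 5, 18]
xs[-1] = xs[5]*xs[0] = 18*9 = 162 → [9, 4, 9, 324, 5, 162]
xs[5] = 7 → [9, 4, 9, 324, 5, 7]
pop(1) removes 4 → [9, 9, 324, 5, 7]
insert 3 at 0 → [3, 9, 9, 324, 5, 7]
append xs[-1]+xs[0] = 7+3 = 10 → [3, 9, 9, 324, 5, 7, 10]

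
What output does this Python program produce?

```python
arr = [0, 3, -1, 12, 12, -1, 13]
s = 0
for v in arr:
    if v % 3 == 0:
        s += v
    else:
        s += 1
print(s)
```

30

v=0: %3==0, s = 0+0 = 0
v=3: %3==0, s = 0+3 = 3
v=-1: not %3==0, s = 3+1 = 4
v=12: %3==0, s = 4+12 = 16
v=12: %3==0, s = 16+12 = 28
v=-1: not %3==0, s = 28+1 = 29
v=13: not %3==0, s = 29+1 = 30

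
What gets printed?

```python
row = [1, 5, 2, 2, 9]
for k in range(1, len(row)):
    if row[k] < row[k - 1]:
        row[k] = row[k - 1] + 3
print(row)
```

[1, 5, 8, 11, 14]

k=1: 5>=1, unchanged → [1, 5, 2, 2, 9]
k=2: 2<5, row[2] = 5+3 = 8 → [1, 5, 8, 2, 9]
k=3: 2<8, row[3] = 8+3 = 11 → [1, 5, 8, 11, 9]
k=4: 9<11, row[4] = 11+3 = 14 → [1, 5, 8, 11, 14]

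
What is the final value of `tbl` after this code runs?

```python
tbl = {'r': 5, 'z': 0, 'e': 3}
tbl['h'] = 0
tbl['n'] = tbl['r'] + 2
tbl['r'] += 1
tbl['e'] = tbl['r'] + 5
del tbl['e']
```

{'r': 6, 'z': 0, 'h': 0, 'n': 7}

tbl['h'] = 0 → {'r': 5, 'z': 0, 'e': 3, 'h': 0}
tbl['n'] = tbl['r']+2 = 7 → {'r': 5, 'z': 0, 'e': 3, 'h': 0, 'n': 7}
tbl['r'] = 5+1 = 6 → {'r': 6, 'z': 0, 'e': 3, 'h': 0, 'n': 7}
tbl['e'] = tbl['r']+5 = 11 → {'r': 6, 'z': 0, 'e': 11, 'h': 0, 'n': 7}
del 'e' → {'r': 6, 'z': 0, 'h': 0, 'n': 7}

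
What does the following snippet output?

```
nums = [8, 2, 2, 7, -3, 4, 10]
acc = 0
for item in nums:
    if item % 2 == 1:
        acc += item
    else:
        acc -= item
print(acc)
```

-22

item=8: not odd, acc = 0-8 = -8
item=2: not odd, acc = (-8)-2 = -10
item=2: not odd, acc = (-10)-2 = -12
item=7: odd, acc = (-12)+7 = -5
item=-3: odd, acc = (-5)+(-3) = -8
item=4: not odd, acc = (-8)-4 = -12
item=10: not odd, acc = (-12)-10 = -22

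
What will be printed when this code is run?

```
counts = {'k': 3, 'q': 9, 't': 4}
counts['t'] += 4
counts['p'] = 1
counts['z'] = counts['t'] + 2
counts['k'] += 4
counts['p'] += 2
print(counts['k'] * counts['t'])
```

counts['t'] = 4+4 = 8 → {'k': 3, 'q': 9, 't': 8}
counts['p'] = 1 → {'k': 3, 'q': 9, 't': 8, 'p': 1}
counts['z'] = counts['t']+2 = 10 → {'k': 3, 'q': 9, 't': 8, 'p': 1, 'z': 10}
counts['k'] = 3+4 = 7 → {'k': 7, 'q': 9, 't': 8, 'p': 1, 'z': 10}
counts['p'] = 1+2 = 3 → {'k': 7, 'q': 9, 't': 8, 'p': 3, 'z': 10}
counts['k']*counts['t'] = 7*8 = 56

56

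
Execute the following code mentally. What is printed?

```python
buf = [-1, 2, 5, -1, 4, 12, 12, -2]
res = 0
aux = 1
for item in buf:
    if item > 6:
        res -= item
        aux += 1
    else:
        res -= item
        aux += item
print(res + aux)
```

-21

item=-1: not >6, res = 0-(-1) = 1; aux=0
item=2: not >6, res = 1-2 = -1; aux=2
item=5: not >6, res = (-1)-5 = -6; aux=7
item=-1: not >6, res = (-6)-(-1) = -5; aux=6
item=4: not >6, res = (-5)-4 = -9; aux=10
item=12: >6, res = (-9)-12 = -21; aux=11
item=12: >6, res = (-21)-12 = -33; aux=12
item=-2: not >6, res = (-33)-(-2) = -31; aux=10
res+aux = (-31)+10 = -21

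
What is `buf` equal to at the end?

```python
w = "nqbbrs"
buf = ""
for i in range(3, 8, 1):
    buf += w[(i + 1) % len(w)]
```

i=3: add w[4]='r' → 'r'
i=4: add w[5]='s' → 'rs'
i=5: add w[0]='n' → 'rsn'
i=6: add w[1]='q' → 'rsnq'
i=7: add w[2]='b' → 'rsnqb'

'rsnqb'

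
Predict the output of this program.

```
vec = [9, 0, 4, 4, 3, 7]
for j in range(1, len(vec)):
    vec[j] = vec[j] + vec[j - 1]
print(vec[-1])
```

j=1: vec[1] = 0+9 = 9 → [9, 9, 4, 4, 3, 7]
j=2: vec[2] = 4+9 = 13 → [9, 9, 13, 4, 3, 7]
j=3: vec[3] = 4+13 = 17 → [9, 9, 13, 17, 3, 7]
j=4: vec[4] = 3+17 = 20 → [9, 9, 13, 17, 20, 7]
j=5: vec[5] = 7+20 = 27 → [9, 9, 13, 17, 20, 27]

27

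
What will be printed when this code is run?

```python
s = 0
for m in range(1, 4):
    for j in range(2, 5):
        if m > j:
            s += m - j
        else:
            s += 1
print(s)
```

9

m=1,j=2: not 1>2, s = 0+1 = 1
m=1,j=3: not 1>3, s = 1+1 = 2
m=1,j=4: not 1>4, s = 2+1 = 3
m=2,j=2: not 2>2, s = 3+1 = 4
m=2,j=3: not 2>3, s = 4+1 = 5
m=2,j=4: not 2>4, s = 5+1 = 6
m=3,j=2: 3>2, s = 6+1 = 7
m=3,j=3: not 3>3, s = 7+1 = 8
m=3,j=4: not 3>4, s = 8+1 = 9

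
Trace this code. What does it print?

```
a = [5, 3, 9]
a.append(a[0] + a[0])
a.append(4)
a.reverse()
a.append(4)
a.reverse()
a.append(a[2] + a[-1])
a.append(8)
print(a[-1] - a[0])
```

4

append a[0]+a[0] = 5+5 = 10 → [5, 3, 9, 10]
append 4 → [5, 3, 9, 10, 4]
reverse → [4, 10, 9, 3, 5]
append 4 → [4, 10, 9, 3, 5, 4]
reverse → [4, 5, 3, 9, 10, 4]
append a[2]+a[-1] = 3+4 = 7 → [4, 5, 3, 9, 10, 4, 7]
append 8 → [4, 5, 3, 9, 10, 4, 7, 8]
a[-1]-a[0] = 8-4 = 4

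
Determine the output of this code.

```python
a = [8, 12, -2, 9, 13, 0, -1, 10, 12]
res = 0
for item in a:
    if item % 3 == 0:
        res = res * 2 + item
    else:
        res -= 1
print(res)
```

item=8: not %3==0, res = 0-1 = -1
item=12: %3==0, res = (-1)*2+12 = 10
item=-2: not %3==0, res = 10-1 = 9
item=9: %3==0, res = 9*2+9 = 27
item=13: not %3==0, res = 27-1 = 26
item=0: %3==0, res = 26*2+0 = 52
item=-1: not %3==0, res = 52-1 = 51
item=10: not %3==0, res = 51-1 = 50
item=12: %3==0, res = 50*2+12 = 112

112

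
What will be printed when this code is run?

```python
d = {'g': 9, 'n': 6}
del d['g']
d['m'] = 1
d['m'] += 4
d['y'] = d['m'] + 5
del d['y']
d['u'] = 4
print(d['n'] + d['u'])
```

10

del 'g' → {'n': 6}
d['m'] = 1 → {'n': 6, 'm': 1}
d['m'] = 1+4 = 5 → {'n': 6, 'm': 5}
d['y'] = d['m']+5 = 10 → {'n': 6, 'm': 5, 'y': 10}
del 'y' → {'n': 6, 'm': 5}
d['u'] = 4 → {'n': 6, 'm': 5, 'u': 4}
d['n']+d['u'] = 6+4 = 10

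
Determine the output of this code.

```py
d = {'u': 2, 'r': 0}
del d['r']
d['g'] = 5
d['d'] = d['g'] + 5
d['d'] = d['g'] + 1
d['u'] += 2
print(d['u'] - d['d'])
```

del 'r' → {'u': 2}
d['g'] = 5 → {'u': 2, 'g': 5}
d['d'] = d['g']+5 = 10 → {'u': 2, 'g': 5, 'd': 10}
d['d'] = d['g']+1 = 6 → {'u': 2, 'g': 5, 'd': 6}
d['u'] = 2+2 = 4 → {'u': 4, 'g': 5, 'd': 6}
d['u']-d['d'] = 4-6 = -2

-2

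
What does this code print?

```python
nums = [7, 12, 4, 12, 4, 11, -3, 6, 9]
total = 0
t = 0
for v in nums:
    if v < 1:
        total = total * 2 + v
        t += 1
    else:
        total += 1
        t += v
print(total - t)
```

-55

v=7: not <1, total = 0+1 = 1; t=7
v=12: not <1, total = 1+1 = 2; t=19
v=4: not <1, total = 2+1 = 3; t=23
v=12: not <1, total = 3+1 = 4; t=35
v=4: not <1, total = 4+1 = 5; t=39
v=11: not <1, total = 5+1 = 6; t=50
v=-3: <1, total = 6*2+(-3) = 9; t=51
v=6: not <1, total = 9+1 = 10; t=57
v=9: not <1, total = 10+1 = 11; t=66
total-t = 11-66 = -55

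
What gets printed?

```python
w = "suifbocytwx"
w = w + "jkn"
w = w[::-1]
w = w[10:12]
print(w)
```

+ 'jkn' → 'suifbocytwxjkn'
reverse → 'nkjxwtycobfius'
slice [10:12] → 'fi'

fi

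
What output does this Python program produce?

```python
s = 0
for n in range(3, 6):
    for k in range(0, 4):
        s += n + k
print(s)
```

66

n=3,k=0: s = 0+3 = 3
n=3,k=1: s = 3+4 = 7
n=3,k=2: s = 7+5 = 12
n=3,k=3: s = 12+6 = 18
n=4,k=0: s = 18+4 = 22
n=4,k=1: s = 22+5 = 27
n=4,k=2: s = 27+6 = 33
n=4,k=3: s = 33+7 = 40
n=5,k=0: s = 40+5 = 45
n=5,k=1: s = 45+6 = 51
n=5,k=2: s = 51+7 = 58
n=5,k=3: s = 58+8 = 66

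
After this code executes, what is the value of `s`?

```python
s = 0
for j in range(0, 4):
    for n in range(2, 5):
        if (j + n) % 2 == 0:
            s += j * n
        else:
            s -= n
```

j=0,n=2: even sum, s = 0+0 = 0
j=0,n=3: odd sum, s = 0-3 = -3
j=0,n=4: even sum, s = (-3)+0 = -3
j=1,n=2: odd sum, s = (-3)-2 = -5
j=1,n=3: even sum, s = (-5)+3 = -2
j=1,n=4: odd sum, s = (-2)-4 = -6
j=2,n=2: even sum, s = (-6)+4 = -2
j=2,n=3: odd sum, s = (-2)-3 = -5
j=2,n=4: even sum, s = (-5)+8 = 3
j=3,n=2: odd sum, s = 3-2 = 1
j=3,n=3: even sum, s = 1+9 = 10
j=3,n=4: odd sum, s = 10-4 = 6

6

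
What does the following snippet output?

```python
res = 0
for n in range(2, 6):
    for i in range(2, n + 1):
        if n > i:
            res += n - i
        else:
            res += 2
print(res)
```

18

n=2,i=2: not 2>2, res = 0+2 = 2
n=3,i=2: 3>2, res = 2+1 = 3
n=3,i=3: not 3>3, res = 3+2 = 5
n=4,i=2: 4>2, res = 5+2 = 7
n=4,i=3: 4>3, res = 7+1 = 8
n=4,i=4: not 4>4, res = 8+2 = 10
n=5,i=2: 5>2, res = 10+3 = 13
n=5,i=3: 5>3, res = 13+2 = 15
n=5,i=4: 5>4, res = 15+1 = 16
n=5,i=5: not 5>5, res = 16+2 = 18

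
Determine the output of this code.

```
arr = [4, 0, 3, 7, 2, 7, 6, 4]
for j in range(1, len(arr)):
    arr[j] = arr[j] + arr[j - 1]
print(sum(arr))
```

j=1: arr[1] = 0+4 = 4 → [4, 4, 3, 7, 2, 7, 6, 4]
j=2: arr[2] = 3+4 = 7 → [4, 4, 7, 7, 2, 7, 6, 4]
j=3: arr[3] = 7+7 = 14 → [4, 4, 7, 14, 2, 7, 6, 4]
j=4: arr[4] = 2+14 = 16 → [4, 4, 7, 14, 16, 7, 6, 4]
j=5: arr[5] = 7+16 = 23 → [4, 4, 7, 14, 16, 23, 6, 4]
j=6: arr[6] = 6+23 = 29 → [4, 4, 7, 14, 16, 23, 29, 4]
j=7: arr[7] = 4+29 = 33 → [4, 4, 7, 14, 16, 23, 29, 33]
sum = 130

130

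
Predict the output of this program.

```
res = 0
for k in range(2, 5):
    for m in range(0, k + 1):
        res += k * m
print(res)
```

k=2,m=0: res = 0+0 = 0
k=2,m=1: res = 0+2 = 2
k=2,m=2: res = 2+4 = 6
k=3,m=0: res = 6+0 = 6
k=3,m=1: res = 6+3 = 9
k=3,m=2: res = 9+6 = 15
k=3,m=3: res = 15+9 = 24
k=4,m=0: res = 24+0 = 24
k=4,m=1: res = 24+4 = 28
k=4,m=2: res = 28+8 = 36
k=4,m=3: res = 36+12 = 48
k=4,m=4: res = 48+16 = 64

64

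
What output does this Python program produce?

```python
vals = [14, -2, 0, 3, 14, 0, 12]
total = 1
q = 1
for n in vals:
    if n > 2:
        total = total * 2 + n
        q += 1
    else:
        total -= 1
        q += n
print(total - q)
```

159

n=14: >2, total = 1*2+14 = 16; q=2
n=-2: not >2, total = 16-1 = 15; q=0
n=0: not >2, total = 15-1 = 14; q=0
n=3: >2, total = 14*2+3 = 31; q=1
n=14: >2, total = 31*2+14 = 76; q=2
n=0: not >2, total = 76-1 = 75; q=2
n=12: >2, total = 75*2+12 = 162; q=3
total-q = 162-3 = 159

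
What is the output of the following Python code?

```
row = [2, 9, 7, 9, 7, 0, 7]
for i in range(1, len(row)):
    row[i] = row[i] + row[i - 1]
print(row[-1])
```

41

i=1: row[1] = 9+2 = 11 → [2, 11, 7, 9, 7, 0, 7]
i=2: row[2] = 7+11 = 18 → [2, 11, 18, 9, 7, 0, 7]
i=3: row[3] = 9+18 = 27 → [2, 11, 18, 27, 7, 0, 7]
i=4: row[4] = 7+27 = 34 → [2, 11, 18, 27, 34, 0, 7]
i=5: row[5] = 0+34 = 34 → [2, 11, 18, 27, 34, 34, 7]
i=6: row[6] = 7+34 = 41 → [2, 11, 18, 27, 34, 34, 41]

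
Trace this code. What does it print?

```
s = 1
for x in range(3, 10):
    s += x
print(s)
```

43

x=3: s = 1+3 = 4
x=4: s = 4+4 = 8
x=5: s = 8+5 = 13
x=6: s = 13+6 = 19
x=7: s = 19+7 = 26
x=8: s = 26+8 = 34
x=9: s = 34+9 = 43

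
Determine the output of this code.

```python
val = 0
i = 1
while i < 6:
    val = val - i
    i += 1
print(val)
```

i=1: val = 0-1 = -1
i=2: val = (-1)-2 = -3
i=3: val = (-3)-3 = -6
i=4: val = (-6)-4 = -10
i=5: val = (-10)-5 = -15

-15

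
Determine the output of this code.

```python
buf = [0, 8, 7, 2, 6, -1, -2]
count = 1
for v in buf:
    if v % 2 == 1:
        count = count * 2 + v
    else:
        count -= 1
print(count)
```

4

v=0: not odd, count = 1-1 = 0
v=8: not odd, count = 0-1 = -1
v=7: odd, count = (-1)*2+7 = 5
v=2: not odd, count = 5-1 = 4
v=6: not odd, count = 4-1 = 3
v=-1: odd, count = 3*2+(-1) = 5
v=-2: not odd, count = 5-1 = 4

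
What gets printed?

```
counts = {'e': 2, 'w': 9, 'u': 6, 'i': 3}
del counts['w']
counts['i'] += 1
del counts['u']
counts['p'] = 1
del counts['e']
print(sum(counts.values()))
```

del 'w' → {'e': 2, 'u': 6, 'i': 3}
counts['i'] = 3+1 = 4 → {'e': 2, 'u': 6, 'i': 4}
del 'u' → {'e': 2, 'i': 4}
counts['p'] = 1 → {'e': 2, 'i': 4, 'p': 1}
del 'e' → {'i': 4, 'p': 1}
sum of values = 5

5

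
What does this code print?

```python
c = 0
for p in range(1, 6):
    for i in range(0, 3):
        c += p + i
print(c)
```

p=1,i=0: c = 0+1 = 1
p=1,i=1: c = 1+2 = 3
p=1,i=2: c = 3+3 = 6
p=2,i=0: c = 6+2 = 8
p=2,i=1: c = 8+3 = 11
p=2,i=2: c = 11+4 = 15
p=3,i=0: c = 15+3 = 18
p=3,i=1: c = 18+4 = 22
p=3,i=2: c = 22+5 = 27
p=4,i=0: c = 27+4 = 31
p=4,i=1: c = 31+5 = 36
p=4,i=2: c = 36+6 = 42
p=5,i=0: c = 42+5 = 47
p=5,i=1: c = 47+6 = 53
p=5,i=2: c = 53+7 = 60

60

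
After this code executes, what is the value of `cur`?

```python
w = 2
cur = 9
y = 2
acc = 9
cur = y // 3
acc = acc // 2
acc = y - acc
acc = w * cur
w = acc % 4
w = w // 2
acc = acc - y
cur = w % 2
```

cur = 2//3 = 0
acc = 9//2 = 4
acc = 2-4 = -2
acc = 2*0 = 0
w = 0%4 = 0
w = 0//2 = 0
acc = 0-2 = -2
cur = 0%2 = 0

0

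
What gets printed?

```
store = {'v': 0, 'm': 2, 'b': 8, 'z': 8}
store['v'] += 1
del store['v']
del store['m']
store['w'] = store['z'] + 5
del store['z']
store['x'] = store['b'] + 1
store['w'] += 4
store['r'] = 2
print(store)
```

{'b': 8, 'w': 17, 'x': 9, 'r': 2}

store['v'] = 0+1 = 1 → {'v': 1, 'm': 2, 'b': 8, 'z': 8}
del 'v' → {'m': 2, 'b': 8, 'z': 8}
del 'm' → {'b': 8, 'z': 8}
store['w'] = store['z']+5 = 13 → {'b': 8, 'z': 8, 'w': 13}
del 'z' → {'b': 8, 'w': 13}
store['x'] = store['b']+1 = 9 → {'b': 8, 'w': 13, 'x': 9}
store['w'] = 13+4 = 17 → {'b': 8, 'w': 17, 'x': 9}
store['r'] = 2 → {'b': 8, 'w': 17, 'x': 9, 'r': 2}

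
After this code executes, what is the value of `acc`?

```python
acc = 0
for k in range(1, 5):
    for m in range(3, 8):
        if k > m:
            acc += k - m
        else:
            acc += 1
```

k=1,m=3: not 1>3, acc = 0+1 = 1
k=1,m=4: not 1>4, acc = 1+1 = 2
k=1,m=5: not 1>5, acc = 2+1 = 3
k=1,m=6: not 1>6, acc = 3+1 = 4
k=1,m=7: not 1>7, acc = 4+1 = 5
k=2,m=3: not 2>3, acc = 5+1 = 6
k=2,m=4: not 2>4, acc = 6+1 = 7
k=2,m=5: not 2>5, acc = 7+1 = 8
k=2,m=6: not 2>6, acc = 8+1 = 9
k=2,m=7: not 2>7, acc = 9+1 = 10
k=3,m=3: not 3>3, acc = 10+1 = 11
k=3,m=4: not 3>4, acc = 11+1 = 12
k=3,m=5: not 3>5, acc = 12+1 = 13
k=3,m=6: not 3>6, acc = 13+1 = 14
k=3,m=7: not 3>7, acc = 14+1 = 15
k=4,m=3: 4>3, acc = 15+1 = 16
k=4,m=4: not 4>4, acc = 16+1 = 17
k=4,m=5: not 4>5, acc = 17+1 = 18
k=4,m=6: not 4>6, acc = 18+1 = 19
k=4,m=7: not 4>7, acc = 19+1 = 20

20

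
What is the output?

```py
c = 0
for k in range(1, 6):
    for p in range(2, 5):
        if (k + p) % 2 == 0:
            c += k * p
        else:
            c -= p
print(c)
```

39

k=1,p=2: odd sum, c = 0-2 = -2
k=1,p=3: even sum, c = (-2)+3 = 1
k=1,p=4: odd sum, c = 1-4 = -3
k=2,p=2: even sum, c = (-3)+4 = 1
k=2,p=3: odd sum, c = 1-3 = -2
k=2,p=4: even sum, c = (-2)+8 = 6
k=3,p=2: odd sum, c = 6-2 = 4
k=3,p=3: even sum, c = 4+9 = 13
k=3,p=4: odd sum, c = 13-4 = 9
k=4,p=2: even sum, c = 9+8 = 17
k=4,p=3: odd sum, c = 17-3 = 14
k=4,p=4: even sum, c = 14+16 = 30
k=5,p=2: odd sum, c = 30-2 = 28
k=5,p=3: even sum, c = 28+15 = 43
k=5,p=4: odd sum, c = 43-4 = 39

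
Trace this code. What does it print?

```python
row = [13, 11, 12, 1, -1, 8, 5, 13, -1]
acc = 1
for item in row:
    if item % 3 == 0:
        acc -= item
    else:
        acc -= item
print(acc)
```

item=13: not %3==0, acc = 1-13 = -12
item=11: not %3==0, acc = (-12)-11 = -23
item=12: %3==0, acc = (-23)-12 = -35
item=1: not %3==0, acc = (-35)-1 = -36
item=-1: not %3==0, acc = (-36)-(-1) = -35
item=8: not %3==0, acc = (-35)-8 = -43
item=5: not %3==0, acc = (-43)-5 = -48
item=13: not %3==0, acc = (-48)-13 = -61
item=-1: not %3==0, acc = (-61)-(-1) = -60

-60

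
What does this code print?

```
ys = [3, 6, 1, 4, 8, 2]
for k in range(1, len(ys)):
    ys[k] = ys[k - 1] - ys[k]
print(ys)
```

[3, -3, -4, -8, -16, -18]

k=1: ys[1] = 3-6 = -3 → [3, -3, 1, 4, 8, 2]
k=2: ys[2] = (-3)-1 = -4 → [3, -3, -4, 4, 8, 2]
k=3: ys[3] = (-4)-4 = -8 → [3, -3, -4, -8, 8, 2]
k=4: ys[4] = (-8)-8 = -16 → [3, -3, -4, -8, -16, 2]
k=5: ys[5] = (-16)-2 = -18 → [3, -3, -4, -8, -16, -18]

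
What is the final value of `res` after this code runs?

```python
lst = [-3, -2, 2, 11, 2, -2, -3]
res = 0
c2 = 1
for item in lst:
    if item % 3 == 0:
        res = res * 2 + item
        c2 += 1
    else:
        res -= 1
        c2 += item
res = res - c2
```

-33

item=-3: %3==0, res = 0*2+(-3) = -3; c2=2
item=-2: not %3==0, res = (-3)-1 = -4; c2=0
item=2: not %3==0, res = (-4)-1 = -5; c2=2
item=11: not %3==0, res = (-5)-1 = -6; c2=13
item=2: not %3==0, res = (-6)-1 = -7; c2=15
item=-2: not %3==0, res = (-7)-1 = -8; c2=13
item=-3: %3==0, res = (-8)*2+(-3) = -19; c2=14
res-c2 = (-19)-14 = -33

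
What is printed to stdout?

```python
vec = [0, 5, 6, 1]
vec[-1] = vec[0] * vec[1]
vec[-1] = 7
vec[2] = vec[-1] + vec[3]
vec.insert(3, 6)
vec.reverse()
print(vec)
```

vec[-1] = vec[0]*vec[1] = 0*5 = 0 → [0, 5, 6, 0]
vec[-1] = 7 → [0, 5, 6, 7]
vec[2] = vec[-1]+vec[3] = 7+7 = 14 → [0, 5, 14, 7]
insert 6 at 3 → [0, 5, 14, 6, 7]
reverse → [7, 6, 14, 5, 0]

[7, 6, 14, 5, 0]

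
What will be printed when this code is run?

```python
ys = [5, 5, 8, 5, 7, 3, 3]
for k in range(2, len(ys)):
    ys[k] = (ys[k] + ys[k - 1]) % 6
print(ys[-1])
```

k=2: ys[2] = (8+5)%6 = 1 → [5, 5, 1, 5, 7, 3, 3]
k=3: ys[3] = (5+1)%6 = 0 → [5, 5, 1, 0, 7, 3, 3]
k=4: ys[4] = (7+0)%6 = 1 → [5, 5, 1, 0, 1, 3, 3]
k=5: ys[5] = (3+1)%6 = 4 → [5, 5, 1, 0, 1, 4, 3]
k=6: ys[6] = (3+4)%6 = 1 → [5, 5, 1, 0, 1, 4, 1]

1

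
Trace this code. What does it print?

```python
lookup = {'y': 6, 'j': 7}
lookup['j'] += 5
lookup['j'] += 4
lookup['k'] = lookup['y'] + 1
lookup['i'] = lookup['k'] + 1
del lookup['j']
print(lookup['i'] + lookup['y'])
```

lookup['j'] = 7+5 = 12 → {'y': 6, 'j': 12}
lookup['j'] = 12+4 = 16 → {'y': 6, 'j': 16}
lookup['k'] = lookup['y']+1 = 7 → {'y': 6, 'j': 16, 'k': 7}
lookup['i'] = lookup['k']+1 = 8 → {'y': 6, 'j': 16, 'k': 7, 'i': 8}
del 'j' → {'y': 6, 'k': 7, 'i': 8}
lookup['i']+lookup['y'] = 8+6 = 14

14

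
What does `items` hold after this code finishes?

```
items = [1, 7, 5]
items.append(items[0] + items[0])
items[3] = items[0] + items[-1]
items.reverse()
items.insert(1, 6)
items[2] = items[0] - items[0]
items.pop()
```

append items[0]+items[0] = 1+1 = 2 → [1, 7, 5, 2]
items[3] = items[0]+items[-1] = 1+2 = 3 → [1, 7, 5, 3]
reverse → [3, 5, 7, 1]
insert 6 at 1 → [3, 6, 5, 7, 1]
items[2] = items[0]-items[0] = 3-3 = 0 → [3, 6, 0, 7, 1]
pop() removes 1 → [3, 6, 0, 7]

[3, 6, 0, 7]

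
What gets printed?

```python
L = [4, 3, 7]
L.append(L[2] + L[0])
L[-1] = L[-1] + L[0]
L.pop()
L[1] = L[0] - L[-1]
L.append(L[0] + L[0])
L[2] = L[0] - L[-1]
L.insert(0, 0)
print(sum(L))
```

append L[2]+L[0] = 7+4 = 11 → [4, 3, 7, 11]
L[-1] = L[-1]+L[0] = 11+4 = 15 → [4, 3, 7, 15]
pop() removes 15 → [4, 3, 7]
L[1] = L[0]-L[-1] = 4-7 = -3 → [4, -3, 7]
append L[0]+L[0] = 4+4 = 8 → [4, -3, 7, 8]
L[2] = L[0]-L[-1] = 4-8 = -4 → [4, -3, -4, 8]
insert 0 at 0 → [0, 4, -3, -4, 8]
sum = 5

5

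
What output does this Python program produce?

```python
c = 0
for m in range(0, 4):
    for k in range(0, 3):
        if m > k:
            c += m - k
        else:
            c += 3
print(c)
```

m=0,k=0: not 0>0, c = 0+3 = 3
m=0,k=1: not 0>1, c = 3+3 = 6
m=0,k=2: not 0>2, c = 6+3 = 9
m=1,k=0: 1>0, c = 9+1 = 10
m=1,k=1: not 1>1, c = 10+3 = 13
m=1,k=2: not 1>2, c = 13+3 = 16
m=2,k=0: 2>0, c = 16+2 = 18
m=2,k=1: 2>1, c = 18+1 = 19
m=2,k=2: not 2>2, c = 19+3 = 22
m=3,k=0: 3>0, c = 22+3 = 25
m=3,k=1: 3>1, c = 25+2 = 27
m=3,k=2: 3>2, c = 27+1 = 28

28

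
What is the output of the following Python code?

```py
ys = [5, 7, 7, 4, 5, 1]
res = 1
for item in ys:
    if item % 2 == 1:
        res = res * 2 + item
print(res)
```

item=5: odd, res = 1*2+5 = 7
item=7: odd, res = 7*2+7 = 21
item=7: odd, res = 21*2+7 = 49
item=4: not odd
item=5: odd, res = 49*2+5 = 103
item=1: odd, res = 103*2+1 = 207

207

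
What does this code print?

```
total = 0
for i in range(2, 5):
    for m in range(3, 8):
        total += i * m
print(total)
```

i=2,m=3: total = 0+6 = 6
i=2,m=4: total = 6+8 = 14
i=2,m=5: total = 14+10 = 24
i=2,m=6: total = 24+12 = 36
i=2,m=7: total = 36+14 = 50
i=3,m=3: total = 50+9 = 59
i=3,m=4: total = 59+12 = 71
i=3,m=5: total = 71+15 = 86
i=3,m=6: total = 86+18 = 104
i=3,m=7: total = 104+21 = 125
i=4,m=3: total = 125+12 = 137
i=4,m=4: total = 137+16 = 153
i=4,m=5: total = 153+20 = 173
i=4,m=6: total = 173+24 = 197
i=4,m=7: total = 197+28 = 225

225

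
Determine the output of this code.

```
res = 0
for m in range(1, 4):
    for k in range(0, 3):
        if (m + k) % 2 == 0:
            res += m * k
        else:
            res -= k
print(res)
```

m=1,k=0: odd sum, res = 0-0 = 0
m=1,k=1: even sum, res = 0+1 = 1
m=1,k=2: odd sum, res = 1-2 = -1
m=2,k=0: even sum, res = (-1)+0 = -1
m=2,k=1: odd sum, res = (-1)-1 = -2
m=2,k=2: even sum, res = (-2)+4 = 2
m=3,k=0: odd sum, res = 2-0 = 2
m=3,k=1: even sum, res = 2+3 = 5
m=3,k=2: odd sum, res = 5-2 = 3

3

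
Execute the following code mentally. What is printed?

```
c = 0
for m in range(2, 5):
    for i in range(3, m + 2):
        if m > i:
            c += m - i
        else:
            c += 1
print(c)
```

m=2,i=3: not 2>3, c = 0+1 = 1
m=3,i=3: not 3>3, c = 1+1 = 2
m=3,i=4: not 3>4, c = 2+1 = 3
m=4,i=3: 4>3, c = 3+1 = 4
m=4,i=4: not 4>4, c = 4+1 = 5
m=4,i=5: not 4>5, c = 5+1 = 6

6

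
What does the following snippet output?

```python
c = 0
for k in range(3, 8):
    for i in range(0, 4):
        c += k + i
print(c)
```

k=3,i=0: c = 0+3 = 3
k=3,i=1: c = 3+4 = 7
k=3,i=2: c = 7+5 = 12
k=3,i=3: c = 12+6 = 18
k=4,i=0: c = 18+4 = 22
k=4,i=1: c = 22+5 = 27
k=4,i=2: c = 27+6 = 33
k=4,i=3: c = 33+7 = 40
k=5,i=0: c = 40+5 = 45
k=5,i=1: c = 45+6 = 51
k=5,i=2: c = 51+7 = 58
k=5,i=3: c = 58+8 = 66
k=6,i=0: c = 66+6 = 72
k=6,i=1: c = 72+7 = 79
k=6,i=2: c = 79+8 = 87
k=6,i=3: c = 87+9 = 96
k=7,i=0: c = 96+7 = 103
k=7,i=1: c = 103+8 = 111
k=7,i=2: c = 111+9 = 120
k=7,i=3: c = 120+10 = 130

130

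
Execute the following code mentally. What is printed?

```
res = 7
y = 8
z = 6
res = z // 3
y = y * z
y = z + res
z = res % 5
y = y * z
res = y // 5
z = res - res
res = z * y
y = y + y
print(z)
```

res = 6//3 = 2
y = 8*6 = 48
y = 6+2 = 8
z = 2%5 = 2
y = 8*2 = 16
res = 16//5 = 3
z = 3-3 = 0
res = 0*16 = 0
y = 16+16 = 32

0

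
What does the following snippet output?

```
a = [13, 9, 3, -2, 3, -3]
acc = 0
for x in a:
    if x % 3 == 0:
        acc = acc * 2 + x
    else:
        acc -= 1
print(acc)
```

67

x=13: not %3==0, acc = 0-1 = -1
x=9: %3==0, acc = (-1)*2+9 = 7
x=3: %3==0, acc = 7*2+3 = 17
x=-2: not %3==0, acc = 17-1 = 16
x=3: %3==0, acc = 16*2+3 = 35
x=-3: %3==0, acc = 35*2+(-3) = 67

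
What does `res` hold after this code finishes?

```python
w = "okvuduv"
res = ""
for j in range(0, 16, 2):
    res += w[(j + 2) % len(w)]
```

j=0: add w[2]='v' → 'v'
j=2: add w[4]='d' → 'vd'
j=4: add w[6]='v' → 'vdv'
j=6: add w[1]='k' → 'vdvk'
j=8: add w[3]='u' → 'vdvku'
j=10: add w[5]='u' → 'vdvkuu'
j=12: add w[0]='o' → 'vdvkuuo'
j=14: add w[2]='v' → 'vdvkuuov'

'vdvkuuov'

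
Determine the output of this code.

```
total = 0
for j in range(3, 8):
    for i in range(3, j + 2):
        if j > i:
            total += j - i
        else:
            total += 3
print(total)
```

j=3,i=3: not 3>3, total = 0+3 = 3
j=3,i=4: not 3>4, total = 3+3 = 6
j=4,i=3: 4>3, total = 6+1 = 7
j=4,i=4: not 4>4, total = 7+3 = 10
j=4,i=5: not 4>5, total = 10+3 = 13
j=5,i=3: 5>3, total = 13+2 = 15
j=5,i=4: 5>4, total = 15+1 = 16
j=5,i=5: not 5>5, total = 16+3 = 19
j=5,i=6: not 5>6, total = 19+3 = 22
j=6,i=3: 6>3, total = 22+3 = 25
j=6,i=4: 6>4, total = 25+2 = 27
j=6,i=5: 6>5, total = 27+1 = 28
j=6,i=6: not 6>6, total = 28+3 = 31
j=6,i=7: not 6>7, total = 31+3 = 34
j=7,i=3: 7>3, total = 34+4 = 38
j=7,i=4: 7>4, total = 38+3 = 41
j=7,i=5: 7>5, total = 41+2 = 43
j=7,i=6: 7>6, total = 43+1 = 44
j=7,i=7: not 7>7, total = 44+3 = 47
j=7,i=8: not 7>8, total = 47+3 = 50

50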